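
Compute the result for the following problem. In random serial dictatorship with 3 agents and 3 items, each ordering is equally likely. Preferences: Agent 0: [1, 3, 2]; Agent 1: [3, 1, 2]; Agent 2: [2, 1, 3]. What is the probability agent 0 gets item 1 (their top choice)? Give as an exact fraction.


Step 1: Agent 0 wants item 1
Step 2: There are 6 possible orderings of agents
Step 3: In 6 orderings, agent 0 gets item 1
Step 4: Probability = 6/6 = 1

1


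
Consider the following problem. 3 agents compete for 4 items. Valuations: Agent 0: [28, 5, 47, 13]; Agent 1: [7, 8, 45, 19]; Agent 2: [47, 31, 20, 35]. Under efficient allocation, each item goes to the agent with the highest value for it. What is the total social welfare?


Step 1: For each item, find the maximum value among all agents.
Step 2: Item 0 -> Agent 2 (value 47)
Step 3: Item 1 -> Agent 2 (value 31)
Step 4: Item 2 -> Agent 0 (value 47)
Step 5: Item 3 -> Agent 2 (value 35)
Step 6: Total welfare = 47 + 31 + 47 + 35 = 160

160


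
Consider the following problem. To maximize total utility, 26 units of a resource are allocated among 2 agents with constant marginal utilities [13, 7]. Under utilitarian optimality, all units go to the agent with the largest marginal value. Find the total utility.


Step 1: The marginal utilities are [13, 7]
Step 2: The highest marginal utility is 13
Step 3: All 26 units go to that agent
Step 4: Total utility = 13 * 26 = 338

338


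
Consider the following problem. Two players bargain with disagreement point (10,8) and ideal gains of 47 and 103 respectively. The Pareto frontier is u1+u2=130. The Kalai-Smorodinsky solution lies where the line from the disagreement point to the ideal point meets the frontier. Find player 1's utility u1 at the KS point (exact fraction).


Step 1: At the KS point, (u1-d1)/r1 = (u2-d2)/r2 = t and u1+u2 = 130
Step 2: u1 = d1 + r1*t and u2 = d2 + r2*t, so (d1 + r1*t) + (d2 + r2*t) = 130
Step 3: t = (130 - 10 - 8)/(47 + 103) = 112/150 = 56/75
Step 4: u1 = d1 + r1*t = 10 + 47 * 56/75 = 3382/75
Step 5: (Check: u2 = d2 + r2*t = 6368/75; u1+u2 = 3382/75 + 6368/75 = 130, on the frontier.)

3382/75


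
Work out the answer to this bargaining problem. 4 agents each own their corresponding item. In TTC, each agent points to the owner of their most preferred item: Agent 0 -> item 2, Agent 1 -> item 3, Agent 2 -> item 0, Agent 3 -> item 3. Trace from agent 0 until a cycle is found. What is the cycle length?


Step 1: Trace the pointer graph from agent 0: 0 -> 2 -> 0
Step 2: A cycle is detected when we revisit agent 0
Step 3: The cycle is: 0 -> 2 -> 0
Step 4: Cycle length = 2

2


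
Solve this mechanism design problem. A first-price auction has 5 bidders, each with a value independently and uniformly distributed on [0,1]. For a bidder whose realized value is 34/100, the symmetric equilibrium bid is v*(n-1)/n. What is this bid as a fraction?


Step 1: The symmetric BNE bidding function is b(v) = v * (n-1) / n
Step 2: Substitute v = 17/50 and n = 5
Step 3: b = 17/50 * 4/5
Step 4: b = 34/125

34/125


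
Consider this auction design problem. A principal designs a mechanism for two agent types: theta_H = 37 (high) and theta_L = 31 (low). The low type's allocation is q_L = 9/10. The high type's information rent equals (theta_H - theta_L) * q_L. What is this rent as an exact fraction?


Step 1: theta_H - theta_L = 37 - 31 = 6
Step 2: Information rent = (theta_H - theta_L) * q_L
Step 3: = 6 * 9/10
Step 4: = 27/5

27/5


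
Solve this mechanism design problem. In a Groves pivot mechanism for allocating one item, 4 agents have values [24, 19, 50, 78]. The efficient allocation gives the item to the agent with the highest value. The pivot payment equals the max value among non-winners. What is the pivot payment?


Step 1: The efficient winner is agent 3 with value 78
Step 2: Other agents' values: [24, 19, 50]
Step 3: Pivot payment = max(others) = 50
Step 4: The winner pays 50

50


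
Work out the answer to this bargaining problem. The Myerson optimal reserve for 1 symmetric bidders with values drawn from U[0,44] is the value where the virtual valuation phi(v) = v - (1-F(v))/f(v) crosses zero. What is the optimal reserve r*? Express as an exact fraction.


Step 1: For U[0,44], F(v) = v/44 and f(v) = 1/44
Step 2: phi(v) = v - (1 - v/44)/(1/44) = v - (44 - v) = 2v - 44
Step 3: Set phi(r*) = 0: 2r* - 44 = 0
Step 4: r* = 44/2 = 22 (the number of bidders n = 1 does not enter)

22


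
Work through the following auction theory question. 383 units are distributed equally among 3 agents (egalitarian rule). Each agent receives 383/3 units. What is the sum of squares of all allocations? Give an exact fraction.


Step 1: Each agent's share = 383/3
Step 2: Square of each share = (383/3)^2 = 146689/9
Step 3: Sum of squares = 3 * 146689/9 = 146689/3

146689/3


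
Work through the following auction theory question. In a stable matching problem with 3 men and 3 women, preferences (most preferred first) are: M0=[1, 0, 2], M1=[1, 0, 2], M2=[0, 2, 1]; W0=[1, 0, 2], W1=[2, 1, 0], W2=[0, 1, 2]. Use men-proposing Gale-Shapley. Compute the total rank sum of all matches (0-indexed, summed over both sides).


Step 1: Run Gale-Shapley (men propose, women hold best offer):
  M0 proposes to W1; she accepts
  M1 proposes to W1; she switches from M0
  M2 proposes to W0; she accepts
  M0 proposes to W0; she switches from M2
  M2 proposes to W2; she accepts
Step 2: Final matching: W0-M0, W1-M1, W2-M2
Step 3: 0-indexed ranks (man's rank of his match, then woman's): 1 + 1 + 0 + 1 + 1 + 2
Step 4: Total rank sum = 6

6


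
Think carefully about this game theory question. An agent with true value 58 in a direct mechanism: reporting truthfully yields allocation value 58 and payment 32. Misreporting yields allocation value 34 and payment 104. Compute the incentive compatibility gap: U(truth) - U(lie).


Step 1: U(truth) = value - payment = 58 - 32 = 26
Step 2: U(lie) = allocation - payment = 34 - 104 = -70
Step 3: IC gap = 26 - (-70) = 96

96


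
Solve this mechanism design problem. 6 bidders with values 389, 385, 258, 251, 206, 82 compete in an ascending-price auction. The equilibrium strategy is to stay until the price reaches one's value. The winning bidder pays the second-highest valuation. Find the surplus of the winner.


Step 1: Identify the highest value: 389
Step 2: Identify the second-highest value: 385
Step 3: The final price = second-highest value = 385
Step 4: Surplus = 389 - 385 = 4

4


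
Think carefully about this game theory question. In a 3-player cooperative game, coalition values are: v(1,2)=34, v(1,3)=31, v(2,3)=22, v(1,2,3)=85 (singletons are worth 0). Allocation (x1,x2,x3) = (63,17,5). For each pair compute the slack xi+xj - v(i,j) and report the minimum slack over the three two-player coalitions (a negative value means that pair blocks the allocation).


Step 1: Slack for coalition (1,2): x1+x2 - v12 = 80 - 34 = 46
Step 2: Slack for coalition (1,3): x1+x3 - v13 = 68 - 31 = 37
Step 3: Slack for coalition (2,3): x2+x3 - v23 = 22 - 22 = 0
Step 4: Minimum slack = min(46, 37, 0) = 0, attained by (2,3); no pair can gain by deviating, so the allocation is in the core

0


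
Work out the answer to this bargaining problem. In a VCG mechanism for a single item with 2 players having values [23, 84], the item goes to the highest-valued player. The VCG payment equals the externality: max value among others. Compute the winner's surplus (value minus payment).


Step 1: The winner is the agent with the highest value: agent 1 with value 84
Step 2: Values of other agents: [23]
Step 3: VCG payment = max of others' values = 23
Step 4: Surplus = 84 - 23 = 61

61


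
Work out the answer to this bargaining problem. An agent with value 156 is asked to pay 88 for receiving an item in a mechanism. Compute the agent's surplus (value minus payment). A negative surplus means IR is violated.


Step 1: Surplus = value - payment = 156 - 88 = 68
Step 2: IR is satisfied (surplus >= 0)

68


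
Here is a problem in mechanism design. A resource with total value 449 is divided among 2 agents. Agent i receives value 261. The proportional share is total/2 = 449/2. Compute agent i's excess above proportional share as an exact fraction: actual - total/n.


Step 1: Proportional share = 449/2
Step 2: Agent's actual allocation = 261
Step 3: Excess = 261 - 449/2 = 73/2

73/2


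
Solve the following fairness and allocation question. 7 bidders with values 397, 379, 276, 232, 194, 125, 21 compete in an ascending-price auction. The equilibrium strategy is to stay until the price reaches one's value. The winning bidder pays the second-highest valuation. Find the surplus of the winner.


Step 1: Identify the highest value: 397
Step 2: Identify the second-highest value: 379
Step 3: The final price = second-highest value = 379
Step 4: Surplus = 397 - 379 = 18

18


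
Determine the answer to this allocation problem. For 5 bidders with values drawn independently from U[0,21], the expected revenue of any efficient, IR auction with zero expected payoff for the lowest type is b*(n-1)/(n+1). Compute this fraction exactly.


Step 1: By Revenue Equivalence, expected revenue = b*(n-1)/(n+1)
Step 2: Substituting n = 5, b = 21
Step 3: Revenue = 21*(5-1)/(5+1) = 21*4/6
Step 4: Revenue = 84/6 = 14

14


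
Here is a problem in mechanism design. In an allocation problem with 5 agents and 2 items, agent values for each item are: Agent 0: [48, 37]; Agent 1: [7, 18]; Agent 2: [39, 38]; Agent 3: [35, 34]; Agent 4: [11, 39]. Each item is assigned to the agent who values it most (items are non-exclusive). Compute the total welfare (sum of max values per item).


Step 1: For each item, find the maximum value among all agents.
Step 2: Item 0 -> Agent 0 (value 48)
Step 3: Item 1 -> Agent 4 (value 39)
Step 4: Total welfare = 48 + 39 = 87

87


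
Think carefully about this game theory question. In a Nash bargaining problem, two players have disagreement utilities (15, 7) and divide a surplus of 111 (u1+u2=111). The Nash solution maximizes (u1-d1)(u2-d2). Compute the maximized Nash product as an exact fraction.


Step 1: The Nash solution splits surplus symmetrically above the disagreement point
Step 2: u1 = (total + d1 - d2)/2 = (111 + 15 - 7)/2 = 119/2
Step 3: u2 = (total - d1 + d2)/2 = (111 - 15 + 7)/2 = 103/2
Step 4: Nash product = (119/2 - 15) * (103/2 - 7)
Step 5: = 89/2 * 89/2 = 7921/4

7921/4


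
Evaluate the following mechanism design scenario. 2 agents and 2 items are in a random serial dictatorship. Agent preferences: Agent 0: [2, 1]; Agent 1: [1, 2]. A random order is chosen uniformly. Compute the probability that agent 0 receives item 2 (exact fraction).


Step 1: Agent 0 wants item 2
Step 2: There are 2 possible orderings of agents
Step 3: In 2 orderings, agent 0 gets item 2
Step 4: Probability = 2/2 = 1

1


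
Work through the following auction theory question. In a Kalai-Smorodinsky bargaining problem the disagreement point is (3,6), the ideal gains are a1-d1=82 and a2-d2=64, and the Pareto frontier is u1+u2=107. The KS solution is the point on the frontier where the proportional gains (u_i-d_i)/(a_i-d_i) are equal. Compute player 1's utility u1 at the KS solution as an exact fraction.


Step 1: At the KS point, (u1-d1)/r1 = (u2-d2)/r2 = t and u1+u2 = 107
Step 2: u1 = d1 + r1*t and u2 = d2 + r2*t, so (d1 + r1*t) + (d2 + r2*t) = 107
Step 3: t = (107 - 3 - 6)/(82 + 64) = 98/146 = 49/73
Step 4: u1 = d1 + r1*t = 3 + 82 * 49/73 = 4237/73
Step 5: (Check: u2 = d2 + r2*t = 3574/73; u1+u2 = 4237/73 + 3574/73 = 107, on the frontier.)

4237/73


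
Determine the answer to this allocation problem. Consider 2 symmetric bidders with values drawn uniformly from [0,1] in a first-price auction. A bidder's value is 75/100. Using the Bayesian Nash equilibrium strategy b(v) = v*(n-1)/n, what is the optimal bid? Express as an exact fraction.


Step 1: The symmetric BNE bidding function is b(v) = v * (n-1) / n
Step 2: Substitute v = 3/4 and n = 2
Step 3: b = 3/4 * 1/2
Step 4: b = 3/8

3/8


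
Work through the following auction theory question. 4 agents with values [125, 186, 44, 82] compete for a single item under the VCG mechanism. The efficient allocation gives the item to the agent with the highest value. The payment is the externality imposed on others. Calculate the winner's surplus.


Step 1: The winner is the agent with the highest value: agent 1 with value 186
Step 2: Values of other agents: [125, 44, 82]
Step 3: VCG payment = max of others' values = 125
Step 4: Surplus = 186 - 125 = 61

61


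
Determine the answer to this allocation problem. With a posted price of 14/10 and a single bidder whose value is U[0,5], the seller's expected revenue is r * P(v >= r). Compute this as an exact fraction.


Step 1: Posted price r = 7/5, value support [0,5]
Step 2: P(v >= r) = (5 - 7/5)/5 = 18/25
Step 3: Expected revenue = r * P(v >= r) = 7/5 * 18/25
Step 4: Revenue = 126/125

126/125


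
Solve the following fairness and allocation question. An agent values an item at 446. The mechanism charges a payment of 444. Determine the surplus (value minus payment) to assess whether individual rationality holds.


Step 1: Surplus = value - payment = 446 - 444 = 2
Step 2: IR is satisfied (surplus >= 0)

2


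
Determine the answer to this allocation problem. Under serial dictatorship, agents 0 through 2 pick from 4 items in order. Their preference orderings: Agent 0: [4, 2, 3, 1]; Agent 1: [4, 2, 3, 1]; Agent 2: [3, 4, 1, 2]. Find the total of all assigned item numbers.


Step 1: Agent 0 picks item 4
Step 2: Agent 1 picks item 2
Step 3: Agent 2 picks item 3
Step 4: Sum = 4 + 2 + 3 = 9

9


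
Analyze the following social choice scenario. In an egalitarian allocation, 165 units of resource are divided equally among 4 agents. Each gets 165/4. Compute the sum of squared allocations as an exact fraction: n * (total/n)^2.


Step 1: Each agent's share = 165/4
Step 2: Square of each share = (165/4)^2 = 27225/16
Step 3: Sum of squares = 4 * 27225/16 = 27225/4

27225/4


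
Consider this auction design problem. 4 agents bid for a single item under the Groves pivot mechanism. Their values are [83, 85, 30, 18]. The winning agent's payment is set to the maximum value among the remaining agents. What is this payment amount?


Step 1: The efficient winner is agent 1 with value 85
Step 2: Other agents' values: [83, 30, 18]
Step 3: Pivot payment = max(others) = 83
Step 4: The winner pays 83

83


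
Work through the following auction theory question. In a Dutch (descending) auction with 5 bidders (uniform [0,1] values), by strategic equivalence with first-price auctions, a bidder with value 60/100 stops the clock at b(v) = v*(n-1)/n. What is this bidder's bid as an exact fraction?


Step 1: Dutch auctions are strategically equivalent to first-price auctions
Step 2: The equilibrium bid is b(v) = v*(n-1)/n
Step 3: b = 3/5 * 4/5
Step 4: b = 12/25

12/25


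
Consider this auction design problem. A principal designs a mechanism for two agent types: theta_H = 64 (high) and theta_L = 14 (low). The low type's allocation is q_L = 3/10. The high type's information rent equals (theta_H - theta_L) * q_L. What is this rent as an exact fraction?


Step 1: theta_H - theta_L = 64 - 14 = 50
Step 2: Information rent = (theta_H - theta_L) * q_L
Step 3: = 50 * 3/10
Step 4: = 15

15


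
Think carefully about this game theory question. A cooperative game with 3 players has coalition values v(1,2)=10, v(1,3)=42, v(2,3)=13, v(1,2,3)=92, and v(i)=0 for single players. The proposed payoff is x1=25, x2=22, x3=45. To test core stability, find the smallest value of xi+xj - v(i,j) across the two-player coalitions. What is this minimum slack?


Step 1: Slack for coalition (1,2): x1+x2 - v12 = 47 - 10 = 37
Step 2: Slack for coalition (1,3): x1+x3 - v13 = 70 - 42 = 28
Step 3: Slack for coalition (2,3): x2+x3 - v23 = 67 - 13 = 54
Step 4: Minimum slack = min(37, 28, 54) = 28, attained by (1,3); no pair can gain by deviating, so the allocation is in the core

28


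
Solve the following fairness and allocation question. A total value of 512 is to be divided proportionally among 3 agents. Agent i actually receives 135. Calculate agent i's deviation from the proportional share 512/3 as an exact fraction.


Step 1: Proportional share = 512/3
Step 2: Agent's actual allocation = 135
Step 3: Excess = 135 - 512/3 = -107/3

-107/3


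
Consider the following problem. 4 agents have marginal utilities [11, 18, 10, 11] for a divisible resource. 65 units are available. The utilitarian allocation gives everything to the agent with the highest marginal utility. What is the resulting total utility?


Step 1: The marginal utilities are [11, 18, 10, 11]
Step 2: The highest marginal utility is 18
Step 3: All 65 units go to that agent
Step 4: Total utility = 18 * 65 = 1170

1170


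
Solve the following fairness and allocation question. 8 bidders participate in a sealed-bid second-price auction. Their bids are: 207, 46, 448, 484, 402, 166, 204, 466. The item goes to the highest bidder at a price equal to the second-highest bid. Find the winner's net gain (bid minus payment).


Step 1: Sort bids in descending order: 484, 466, 448, 402, 207, 204, 166, 46
Step 2: The winning bid is the highest: 484
Step 3: The payment equals the second-highest bid: 466
Step 4: Surplus = winner's bid - payment = 484 - 466 = 18

18


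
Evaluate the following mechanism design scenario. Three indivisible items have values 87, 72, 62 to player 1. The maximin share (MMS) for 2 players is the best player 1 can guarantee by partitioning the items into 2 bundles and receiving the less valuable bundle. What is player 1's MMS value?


Step 1: Item values = 87, 72, 62
Step 2: Enumerate all 2-bundle partitions and take the smaller bundle:
  Partition 1: {87} vs {72,62} -> bundles 87, 134; min = 87
  Partition 2: {72} vs {87,62} -> bundles 72, 149; min = 72
  Partition 3: {62} vs {87,72} -> bundles 62, 159; min = 62
Step 3: MMS = max(87, 72, 62) = 87

87


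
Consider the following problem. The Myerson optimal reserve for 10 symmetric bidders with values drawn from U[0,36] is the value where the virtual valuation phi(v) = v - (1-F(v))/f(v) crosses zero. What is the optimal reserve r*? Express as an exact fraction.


Step 1: For U[0,36], F(v) = v/36 and f(v) = 1/36
Step 2: phi(v) = v - (1 - v/36)/(1/36) = v - (36 - v) = 2v - 36
Step 3: Set phi(r*) = 0: 2r* - 36 = 0
Step 4: r* = 36/2 = 18 (the number of bidders n = 10 does not enter)

18


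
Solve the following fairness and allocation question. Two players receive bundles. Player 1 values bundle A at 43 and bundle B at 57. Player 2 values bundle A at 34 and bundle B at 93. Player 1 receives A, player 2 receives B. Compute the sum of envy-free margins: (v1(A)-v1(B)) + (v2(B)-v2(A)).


Step 1: Player 1's margin = v1(A) - v1(B) = 43 - 57 = -14
Step 2: Player 2's margin = v2(B) - v2(A) = 93 - 34 = 59
Step 3: Total margin = -14 + 59 = 45

45


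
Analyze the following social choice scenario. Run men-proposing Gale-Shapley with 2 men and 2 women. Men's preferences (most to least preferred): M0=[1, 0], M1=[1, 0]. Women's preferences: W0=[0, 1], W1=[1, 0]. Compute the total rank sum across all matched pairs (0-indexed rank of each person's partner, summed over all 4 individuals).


Step 1: Run Gale-Shapley (men propose, women hold best offer):
  M0 proposes to W1; she accepts
  M1 proposes to W1; she switches from M0
  M0 proposes to W0; she accepts
Step 2: Final matching: W0-M0, W1-M1
Step 3: 0-indexed ranks (man's rank of his match, then woman's): 1 + 0 + 0 + 0
Step 4: Total rank sum = 1

1


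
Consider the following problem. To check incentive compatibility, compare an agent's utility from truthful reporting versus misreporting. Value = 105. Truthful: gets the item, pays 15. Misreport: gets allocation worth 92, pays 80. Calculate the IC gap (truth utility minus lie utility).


Step 1: U(truth) = value - payment = 105 - 15 = 90
Step 2: U(lie) = allocation - payment = 92 - 80 = 12
Step 3: IC gap = 90 - 12 = 78

78


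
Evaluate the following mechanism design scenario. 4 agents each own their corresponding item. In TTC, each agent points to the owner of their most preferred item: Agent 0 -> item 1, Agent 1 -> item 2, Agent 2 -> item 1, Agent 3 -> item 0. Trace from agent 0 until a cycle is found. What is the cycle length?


Step 1: Trace the pointer graph from agent 0: 0 -> 1 -> 2 -> 1
Step 2: A cycle is detected when we revisit agent 1
Step 3: The cycle is: 1 -> 2 -> 1
Step 4: Cycle length = 2

2


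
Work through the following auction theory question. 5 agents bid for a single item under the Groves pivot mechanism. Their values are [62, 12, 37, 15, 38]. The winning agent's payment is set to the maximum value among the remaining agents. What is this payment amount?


Step 1: The efficient winner is agent 0 with value 62
Step 2: Other agents' values: [12, 37, 15, 38]
Step 3: Pivot payment = max(others) = 38
Step 4: The winner pays 38

38


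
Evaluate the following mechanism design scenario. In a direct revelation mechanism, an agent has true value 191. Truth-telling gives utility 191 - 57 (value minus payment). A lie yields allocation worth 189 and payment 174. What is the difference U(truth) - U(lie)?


Step 1: U(truth) = value - payment = 191 - 57 = 134
Step 2: U(lie) = allocation - payment = 189 - 174 = 15
Step 3: IC gap = 134 - 15 = 119

119


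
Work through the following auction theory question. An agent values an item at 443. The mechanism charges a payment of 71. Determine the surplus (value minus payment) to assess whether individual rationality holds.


Step 1: Surplus = value - payment = 443 - 71 = 372
Step 2: IR is satisfied (surplus >= 0)

372


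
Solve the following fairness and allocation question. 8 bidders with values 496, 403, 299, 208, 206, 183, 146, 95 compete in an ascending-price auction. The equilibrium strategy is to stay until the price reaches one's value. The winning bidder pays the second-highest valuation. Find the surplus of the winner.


Step 1: Identify the highest value: 496
Step 2: Identify the second-highest value: 403
Step 3: The final price = second-highest value = 403
Step 4: Surplus = 496 - 403 = 93

93


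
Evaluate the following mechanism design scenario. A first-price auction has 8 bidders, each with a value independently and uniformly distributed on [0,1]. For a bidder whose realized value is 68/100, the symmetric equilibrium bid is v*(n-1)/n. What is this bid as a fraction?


Step 1: The symmetric BNE bidding function is b(v) = v * (n-1) / n
Step 2: Substitute v = 17/25 and n = 8
Step 3: b = 17/25 * 7/8
Step 4: b = 119/200

119/200


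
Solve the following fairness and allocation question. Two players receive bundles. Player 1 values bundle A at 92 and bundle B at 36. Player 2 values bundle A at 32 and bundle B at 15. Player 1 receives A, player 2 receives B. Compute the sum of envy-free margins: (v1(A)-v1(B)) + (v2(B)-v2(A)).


Step 1: Player 1's margin = v1(A) - v1(B) = 92 - 36 = 56
Step 2: Player 2's margin = v2(B) - v2(A) = 15 - 32 = -17
Step 3: Total margin = 56 + -17 = 39

39


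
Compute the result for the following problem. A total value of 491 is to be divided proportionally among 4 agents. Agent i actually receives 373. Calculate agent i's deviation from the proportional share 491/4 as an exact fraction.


Step 1: Proportional share = 491/4
Step 2: Agent's actual allocation = 373
Step 3: Excess = 373 - 491/4 = 1001/4

1001/4


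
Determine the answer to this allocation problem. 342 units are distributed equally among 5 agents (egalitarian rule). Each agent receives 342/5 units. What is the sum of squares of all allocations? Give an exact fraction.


Step 1: Each agent's share = 342/5
Step 2: Square of each share = (342/5)^2 = 116964/25
Step 3: Sum of squares = 5 * 116964/25 = 116964/5

116964/5


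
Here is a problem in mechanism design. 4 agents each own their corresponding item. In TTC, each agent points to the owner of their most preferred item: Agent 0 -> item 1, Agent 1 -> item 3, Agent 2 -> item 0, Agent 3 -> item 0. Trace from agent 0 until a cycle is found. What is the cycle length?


Step 1: Trace the pointer graph from agent 0: 0 -> 1 -> 3 -> 0
Step 2: A cycle is detected when we revisit agent 0
Step 3: The cycle is: 0 -> 1 -> 3 -> 0
Step 4: Cycle length = 3

3


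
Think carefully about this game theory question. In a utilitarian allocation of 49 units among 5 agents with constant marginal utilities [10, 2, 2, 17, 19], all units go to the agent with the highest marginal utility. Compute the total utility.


Step 1: The marginal utilities are [10, 2, 2, 17, 19]
Step 2: The highest marginal utility is 19
Step 3: All 49 units go to that agent
Step 4: Total utility = 19 * 49 = 931

931


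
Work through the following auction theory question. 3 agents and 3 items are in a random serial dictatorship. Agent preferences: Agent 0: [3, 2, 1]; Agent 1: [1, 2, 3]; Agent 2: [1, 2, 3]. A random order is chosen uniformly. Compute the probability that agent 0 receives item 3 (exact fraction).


Step 1: Agent 0 wants item 3
Step 2: There are 6 possible orderings of agents
Step 3: In 6 orderings, agent 0 gets item 3
Step 4: Probability = 6/6 = 1

1


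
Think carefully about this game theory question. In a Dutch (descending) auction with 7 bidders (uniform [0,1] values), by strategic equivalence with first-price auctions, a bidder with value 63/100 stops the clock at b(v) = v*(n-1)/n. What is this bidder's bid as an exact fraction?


Step 1: Dutch auctions are strategically equivalent to first-price auctions
Step 2: The equilibrium bid is b(v) = v*(n-1)/n
Step 3: b = 63/100 * 6/7
Step 4: b = 27/50

27/50


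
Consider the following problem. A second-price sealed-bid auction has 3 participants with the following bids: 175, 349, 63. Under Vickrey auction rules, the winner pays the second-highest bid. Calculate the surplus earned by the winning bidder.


Step 1: Sort bids in descending order: 349, 175, 63
Step 2: The winning bid is the highest: 349
Step 3: The payment equals the second-highest bid: 175
Step 4: Surplus = winner's bid - payment = 349 - 175 = 174

174


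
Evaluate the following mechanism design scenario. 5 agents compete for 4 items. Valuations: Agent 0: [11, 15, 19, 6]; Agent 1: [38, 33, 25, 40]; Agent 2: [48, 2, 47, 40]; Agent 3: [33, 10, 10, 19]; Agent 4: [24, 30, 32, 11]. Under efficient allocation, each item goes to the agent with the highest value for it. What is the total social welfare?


Step 1: For each item, find the maximum value among all agents.
Step 2: Item 0 -> Agent 2 (value 48)
Step 3: Item 1 -> Agent 1 (value 33)
Step 4: Item 2 -> Agent 2 (value 47)
Step 5: Item 3 -> Agent 1 (value 40)
Step 6: Total welfare = 48 + 33 + 47 + 40 = 168

168


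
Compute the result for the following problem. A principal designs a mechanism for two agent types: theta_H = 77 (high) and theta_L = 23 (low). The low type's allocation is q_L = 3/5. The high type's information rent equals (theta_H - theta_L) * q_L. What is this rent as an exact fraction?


Step 1: theta_H - theta_L = 77 - 23 = 54
Step 2: Information rent = (theta_H - theta_L) * q_L
Step 3: = 54 * 3/5
Step 4: = 162/5

162/5


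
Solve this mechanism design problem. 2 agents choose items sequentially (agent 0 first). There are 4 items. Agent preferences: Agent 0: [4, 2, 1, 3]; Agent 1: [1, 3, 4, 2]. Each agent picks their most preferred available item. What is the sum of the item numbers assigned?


Step 1: Agent 0 picks item 4
Step 2: Agent 1 picks item 1
Step 3: Sum = 4 + 1 = 5

5


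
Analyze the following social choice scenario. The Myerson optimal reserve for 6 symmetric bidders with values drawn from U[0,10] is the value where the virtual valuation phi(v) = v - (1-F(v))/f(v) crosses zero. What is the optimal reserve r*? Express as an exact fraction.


Step 1: For U[0,10], F(v) = v/10 and f(v) = 1/10
Step 2: phi(v) = v - (1 - v/10)/(1/10) = v - (10 - v) = 2v - 10
Step 3: Set phi(r*) = 0: 2r* - 10 = 0
Step 4: r* = 10/2 = 5 (the number of bidders n = 6 does not enter)

5


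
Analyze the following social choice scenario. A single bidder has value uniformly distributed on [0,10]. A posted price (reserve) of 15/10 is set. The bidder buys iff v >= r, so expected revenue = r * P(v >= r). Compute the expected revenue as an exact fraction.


Step 1: Posted price r = 3/2, value support [0,10]
Step 2: P(v >= r) = (10 - 3/2)/10 = 17/20
Step 3: Expected revenue = r * P(v >= r) = 3/2 * 17/20
Step 4: Revenue = 51/40

51/40


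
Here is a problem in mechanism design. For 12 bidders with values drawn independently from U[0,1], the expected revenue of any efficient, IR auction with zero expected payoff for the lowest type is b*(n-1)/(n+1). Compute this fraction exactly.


Step 1: By Revenue Equivalence, expected revenue = b*(n-1)/(n+1)
Step 2: Substituting n = 12, b = 1
Step 3: Revenue = 1*(12-1)/(12+1) = 1*11/13
Step 4: Revenue = 11/13

11/13


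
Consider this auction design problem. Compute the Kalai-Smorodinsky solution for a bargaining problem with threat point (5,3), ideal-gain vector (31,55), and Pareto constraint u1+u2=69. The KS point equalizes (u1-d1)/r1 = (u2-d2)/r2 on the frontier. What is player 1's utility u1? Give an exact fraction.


Step 1: At the KS point, (u1-d1)/r1 = (u2-d2)/r2 = t and u1+u2 = 69
Step 2: u1 = d1 + r1*t and u2 = d2 + r2*t, so (d1 + r1*t) + (d2 + r2*t) = 69
Step 3: t = (69 - 5 - 3)/(31 + 55) = 61/86
Step 4: u1 = d1 + r1*t = 5 + 31 * 61/86 = 2321/86
Step 5: (Check: u2 = d2 + r2*t = 3613/86; u1+u2 = 2321/86 + 3613/86 = 69, on the frontier.)

2321/86


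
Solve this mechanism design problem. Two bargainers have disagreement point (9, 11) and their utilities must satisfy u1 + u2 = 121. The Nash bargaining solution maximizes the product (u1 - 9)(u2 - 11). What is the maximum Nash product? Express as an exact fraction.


Step 1: The Nash solution splits surplus symmetrically above the disagreement point
Step 2: u1 = (total + d1 - d2)/2 = (121 + 9 - 11)/2 = 119/2
Step 3: u2 = (total - d1 + d2)/2 = (121 - 9 + 11)/2 = 123/2
Step 4: Nash product = (119/2 - 9) * (123/2 - 11)
Step 5: = 101/2 * 101/2 = 10201/4

10201/4


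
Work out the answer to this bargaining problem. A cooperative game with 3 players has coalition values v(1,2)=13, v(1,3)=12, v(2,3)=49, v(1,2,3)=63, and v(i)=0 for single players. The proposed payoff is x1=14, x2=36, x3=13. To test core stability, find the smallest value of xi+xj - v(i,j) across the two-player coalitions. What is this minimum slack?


Step 1: Slack for coalition (1,2): x1+x2 - v12 = 50 - 13 = 37
Step 2: Slack for coalition (1,3): x1+x3 - v13 = 27 - 12 = 15
Step 3: Slack for coalition (2,3): x2+x3 - v23 = 49 - 49 = 0
Step 4: Minimum slack = min(37, 15, 0) = 0, attained by (2,3); no pair can gain by deviating, so the allocation is in the core

0


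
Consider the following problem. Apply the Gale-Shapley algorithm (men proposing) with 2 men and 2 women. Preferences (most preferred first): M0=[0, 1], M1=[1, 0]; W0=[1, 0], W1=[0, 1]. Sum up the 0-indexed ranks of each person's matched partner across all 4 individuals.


Step 1: Run Gale-Shapley (men propose, women hold best offer):
  M0 proposes to W0; she accepts
  M1 proposes to W1; she accepts
Step 2: Final matching: W0-M0, W1-M1
Step 3: 0-indexed ranks (man's rank of his match, then woman's): 0 + 1 + 0 + 1
Step 4: Total rank sum = 2

2


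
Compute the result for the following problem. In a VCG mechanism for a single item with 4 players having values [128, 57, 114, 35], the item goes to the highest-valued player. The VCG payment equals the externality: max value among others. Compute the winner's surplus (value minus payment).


Step 1: The winner is the agent with the highest value: agent 0 with value 128
Step 2: Values of other agents: [57, 114, 35]
Step 3: VCG payment = max of others' values = 114
Step 4: Surplus = 128 - 114 = 14

14


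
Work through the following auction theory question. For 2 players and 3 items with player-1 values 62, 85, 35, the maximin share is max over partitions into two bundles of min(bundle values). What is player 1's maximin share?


Step 1: Item values = 62, 85, 35
Step 2: Enumerate all 2-bundle partitions and take the smaller bundle:
  Partition 1: {62} vs {85,35} -> bundles 62, 120; min = 62
  Partition 2: {85} vs {62,35} -> bundles 85, 97; min = 85
  Partition 3: {35} vs {62,85} -> bundles 35, 147; min = 35
Step 3: MMS = max(62, 85, 35) = 85

85


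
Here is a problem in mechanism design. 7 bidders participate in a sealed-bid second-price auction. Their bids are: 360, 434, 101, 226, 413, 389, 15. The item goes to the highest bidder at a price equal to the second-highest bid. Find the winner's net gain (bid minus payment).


Step 1: Sort bids in descending order: 434, 413, 389, 360, 226, 101, 15
Step 2: The winning bid is the highest: 434
Step 3: The payment equals the second-highest bid: 413
Step 4: Surplus = winner's bid - payment = 434 - 413 = 21

21


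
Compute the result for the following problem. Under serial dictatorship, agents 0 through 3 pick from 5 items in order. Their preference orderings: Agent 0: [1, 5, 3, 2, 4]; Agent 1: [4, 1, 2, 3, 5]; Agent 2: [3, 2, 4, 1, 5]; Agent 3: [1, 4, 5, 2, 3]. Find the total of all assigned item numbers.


Step 1: Agent 0 picks item 1
Step 2: Agent 1 picks item 4
Step 3: Agent 2 picks item 3
Step 4: Agent 3 picks item 5
Step 5: Sum = 1 + 4 + 3 + 5 = 13

13


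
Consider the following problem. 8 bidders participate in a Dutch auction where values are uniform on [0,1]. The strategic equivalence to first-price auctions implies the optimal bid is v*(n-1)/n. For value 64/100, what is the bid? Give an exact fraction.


Step 1: Dutch auctions are strategically equivalent to first-price auctions
Step 2: The equilibrium bid is b(v) = v*(n-1)/n
Step 3: b = 16/25 * 7/8
Step 4: b = 14/25

14/25


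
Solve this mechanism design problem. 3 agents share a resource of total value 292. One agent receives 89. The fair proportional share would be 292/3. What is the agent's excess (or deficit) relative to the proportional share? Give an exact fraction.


Step 1: Proportional share = 292/3
Step 2: Agent's actual allocation = 89
Step 3: Excess = 89 - 292/3 = -25/3

-25/3


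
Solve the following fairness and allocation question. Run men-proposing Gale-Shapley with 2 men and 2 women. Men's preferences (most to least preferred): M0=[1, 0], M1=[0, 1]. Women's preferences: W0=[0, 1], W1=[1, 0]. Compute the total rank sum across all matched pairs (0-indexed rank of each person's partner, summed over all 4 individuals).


Step 1: Run Gale-Shapley (men propose, women hold best offer):
  M0 proposes to W1; she accepts
  M1 proposes to W0; she accepts
Step 2: Final matching: W0-M1, W1-M0
Step 3: 0-indexed ranks (man's rank of his match, then woman's): 0 + 1 + 0 + 1
Step 4: Total rank sum = 2

2


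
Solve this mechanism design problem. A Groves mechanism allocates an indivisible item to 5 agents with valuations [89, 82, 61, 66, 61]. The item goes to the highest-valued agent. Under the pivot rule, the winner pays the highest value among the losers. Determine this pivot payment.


Step 1: The efficient winner is agent 0 with value 89
Step 2: Other agents' values: [82, 61, 66, 61]
Step 3: Pivot payment = max(others) = 82
Step 4: The winner pays 82

82


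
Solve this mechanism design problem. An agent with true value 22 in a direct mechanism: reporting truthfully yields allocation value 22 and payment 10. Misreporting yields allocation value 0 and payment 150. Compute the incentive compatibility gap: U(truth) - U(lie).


Step 1: U(truth) = value - payment = 22 - 10 = 12
Step 2: U(lie) = allocation - payment = 0 - 150 = -150
Step 3: IC gap = 12 - (-150) = 162

162


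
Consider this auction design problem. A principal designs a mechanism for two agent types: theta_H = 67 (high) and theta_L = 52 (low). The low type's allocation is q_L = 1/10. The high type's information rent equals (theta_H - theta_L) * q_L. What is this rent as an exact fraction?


Step 1: theta_H - theta_L = 67 - 52 = 15
Step 2: Information rent = (theta_H - theta_L) * q_L
Step 3: = 15 * 1/10
Step 4: = 3/2

3/2


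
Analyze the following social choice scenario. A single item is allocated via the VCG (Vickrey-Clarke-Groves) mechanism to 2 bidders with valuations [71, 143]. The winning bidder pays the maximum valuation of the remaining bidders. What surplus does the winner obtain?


Step 1: The winner is the agent with the highest value: agent 1 with value 143
Step 2: Values of other agents: [71]
Step 3: VCG payment = max of others' values = 71
Step 4: Surplus = 143 - 71 = 72

72


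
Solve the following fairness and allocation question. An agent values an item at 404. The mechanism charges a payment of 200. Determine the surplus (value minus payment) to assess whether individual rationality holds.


Step 1: Surplus = value - payment = 404 - 200 = 204
Step 2: IR is satisfied (surplus >= 0)

204


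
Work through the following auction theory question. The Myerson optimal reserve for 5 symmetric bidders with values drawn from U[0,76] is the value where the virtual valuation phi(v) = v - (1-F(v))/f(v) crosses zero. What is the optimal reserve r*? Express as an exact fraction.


Step 1: For U[0,76], F(v) = v/76 and f(v) = 1/76
Step 2: phi(v) = v - (1 - v/76)/(1/76) = v - (76 - v) = 2v - 76
Step 3: Set phi(r*) = 0: 2r* - 76 = 0
Step 4: r* = 76/2 = 38 (the number of bidders n = 5 does not enter)

38


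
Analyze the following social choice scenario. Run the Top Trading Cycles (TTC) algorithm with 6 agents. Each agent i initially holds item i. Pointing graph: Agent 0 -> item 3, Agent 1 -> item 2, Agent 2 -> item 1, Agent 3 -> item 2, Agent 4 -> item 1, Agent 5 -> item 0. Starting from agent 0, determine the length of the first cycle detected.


Step 1: Trace the pointer graph from agent 0: 0 -> 3 -> 2 -> 1 -> 2
Step 2: A cycle is detected when we revisit agent 2
Step 3: The cycle is: 2 -> 1 -> 2
Step 4: Cycle length = 2

2


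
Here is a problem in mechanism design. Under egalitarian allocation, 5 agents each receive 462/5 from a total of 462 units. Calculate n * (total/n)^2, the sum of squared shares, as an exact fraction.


Step 1: Each agent's share = 462/5
Step 2: Square of each share = (462/5)^2 = 213444/25
Step 3: Sum of squares = 5 * 213444/25 = 213444/5

213444/5


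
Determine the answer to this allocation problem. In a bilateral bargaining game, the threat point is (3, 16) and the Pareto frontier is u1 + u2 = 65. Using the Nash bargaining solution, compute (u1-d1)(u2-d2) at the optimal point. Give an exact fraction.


Step 1: The Nash solution splits surplus symmetrically above the disagreement point
Step 2: u1 = (total + d1 - d2)/2 = (65 + 3 - 16)/2 = 26
Step 3: u2 = (total - d1 + d2)/2 = (65 - 3 + 16)/2 = 39
Step 4: Nash product = (26 - 3) * (39 - 16)
Step 5: = 23 * 23 = 529

529


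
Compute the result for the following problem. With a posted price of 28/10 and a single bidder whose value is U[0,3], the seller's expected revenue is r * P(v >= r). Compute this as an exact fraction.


Step 1: Posted price r = 14/5, value support [0,3]
Step 2: P(v >= r) = (3 - 14/5)/3 = 1/15
Step 3: Expected revenue = r * P(v >= r) = 14/5 * 1/15
Step 4: Revenue = 14/75

14/75


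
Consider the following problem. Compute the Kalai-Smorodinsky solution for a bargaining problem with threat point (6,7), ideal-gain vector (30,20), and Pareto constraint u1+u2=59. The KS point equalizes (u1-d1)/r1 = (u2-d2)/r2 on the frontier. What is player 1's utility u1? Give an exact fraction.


Step 1: At the KS point, (u1-d1)/r1 = (u2-d2)/r2 = t and u1+u2 = 59
Step 2: u1 = d1 + r1*t and u2 = d2 + r2*t, so (d1 + r1*t) + (d2 + r2*t) = 59
Step 3: t = (59 - 6 - 7)/(30 + 20) = 46/50 = 23/25
Step 4: u1 = d1 + r1*t = 6 + 30 * 23/25 = 168/5
Step 5: (Check: u2 = d2 + r2*t = 127/5; u1+u2 = 168/5 + 127/5 = 59, on the frontier.)

168/5
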